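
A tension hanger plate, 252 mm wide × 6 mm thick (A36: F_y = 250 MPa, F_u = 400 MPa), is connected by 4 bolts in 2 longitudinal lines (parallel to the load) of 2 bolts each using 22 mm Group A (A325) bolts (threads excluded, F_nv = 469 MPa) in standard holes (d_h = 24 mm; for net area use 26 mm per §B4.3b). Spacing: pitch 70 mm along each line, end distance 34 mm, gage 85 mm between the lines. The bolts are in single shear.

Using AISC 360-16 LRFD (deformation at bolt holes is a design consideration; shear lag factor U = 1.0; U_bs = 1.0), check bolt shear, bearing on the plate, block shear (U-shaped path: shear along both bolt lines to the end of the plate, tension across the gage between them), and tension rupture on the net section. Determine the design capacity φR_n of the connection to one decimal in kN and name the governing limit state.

246.6 kN (block shear governs)

Bolt shear: A_b = π(22)²/4 = 380.13 mm². φR_n = 0.75 × 469 × 380.13 × 4 × 1 = 534.8 kN.
Bearing (6 mm plate, F_u = 400 MPa): end bolts L_c = 34 − 24/2 = 22, R_n = min(1.2×22×6×400, 2.4×22×6×400) = 63.36 kN/bolt; interior L_c = 70 − 24 = 46, R_n = 126.72 kN/bolt. φR_n = 0.75 × (2×63.36 + 2×126.72) = 285.1 kN.
Block shear: shear path 2×[34+1×70] = 2×104 mm, A_gv = 1248, A_nv = 2×(104 − 1.5×26)×6 = 780 mm²; tension across gage: (85 − 1×26)×6 = 354 mm². R_n = min(0.6×400×780, 0.6×250×1248) + 1.0×400×354 = min(187.2, 187.2) + 141.6 = 328.8 kN. φR_n = 0.75 × 328.8 = 246.6 kN.
Tension rupture (net): A_n = (252 − 2×26)×6 = 1200 mm² (U = 1.0, A_e = A_n). φR_n = 0.75 × 400 × 1200 = 360.0 kN.
Governing: min(534.8, 285.1, 246.6, 360.0) = 246.6 kN → block shear.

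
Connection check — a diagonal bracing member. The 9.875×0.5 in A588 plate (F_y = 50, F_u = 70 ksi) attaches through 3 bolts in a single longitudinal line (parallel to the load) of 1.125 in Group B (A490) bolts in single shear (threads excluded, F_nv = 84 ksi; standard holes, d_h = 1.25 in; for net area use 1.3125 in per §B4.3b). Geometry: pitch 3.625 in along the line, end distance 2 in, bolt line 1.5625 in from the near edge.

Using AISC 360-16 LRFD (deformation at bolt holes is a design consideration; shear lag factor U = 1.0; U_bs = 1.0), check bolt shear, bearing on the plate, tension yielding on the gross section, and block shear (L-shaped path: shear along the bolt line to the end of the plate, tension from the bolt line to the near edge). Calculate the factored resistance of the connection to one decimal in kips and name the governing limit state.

117.8 kips (block shear governs)

Bolt shear: A_b = π(1.125)²/4 = 0.99402 in². φR_n = 0.75 × 84 × 0.99402 × 3 × 1 = 187.9 kips.
Bearing (0.5 in plate, F_u = 70 ksi): end bolts L_c = 2 − 1.25/2 = 1.375, R_n = min(1.2×1.375×0.5×70, 2.4×1.125×0.5×70) = 57.75 kips/bolt; interior L_c = 3.625 − 1.25 = 2.375, R_n = 94.5 kips/bolt. φR_n = 0.75 × (1×57.75 + 2×94.5) = 185.1 kips.
Tension yield (gross): A_g = 9.875×0.5 = 4.9375 in². φR_n = 0.90 × 50 × 4.9375 = 222.2 kips.
Block shear: shear path 1×[2+2×3.625] = 1×9.25 in, A_gv = 4.625, A_nv = 1×(9.25 − 2.5×1.3125)×0.5 = 2.9844 in²; tension to near edge: (1.5625 − 0.5×1.3125)×0.5 = 0.45313 in². R_n = min(0.6×70×2.9844, 0.6×50×4.625) + 1.0×70×0.45313 = min(125.34, 138.75) + 31.719 = 157.06 kips. φR_n = 0.75 × 157.06 = 117.8 kips.
Governing: min(187.9, 185.1, 222.2, 117.8) = 117.8 kips → block shear.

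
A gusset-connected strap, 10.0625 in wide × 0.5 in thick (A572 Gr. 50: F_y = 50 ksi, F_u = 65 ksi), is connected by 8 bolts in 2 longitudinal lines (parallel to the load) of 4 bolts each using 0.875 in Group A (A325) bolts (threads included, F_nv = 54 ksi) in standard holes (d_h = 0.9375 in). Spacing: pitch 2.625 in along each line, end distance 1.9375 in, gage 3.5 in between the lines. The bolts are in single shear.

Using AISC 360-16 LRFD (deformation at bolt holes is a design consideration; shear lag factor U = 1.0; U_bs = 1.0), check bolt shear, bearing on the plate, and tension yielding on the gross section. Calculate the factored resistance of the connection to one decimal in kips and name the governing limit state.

194.8 kips (bolt shear governs)

Bolt shear: A_b = π(0.875)²/4 = 0.60132 in². φR_n = 0.75 × 54 × 0.60132 × 8 × 1 = 194.8 kips.
Bearing (0.5 in plate, F_u = 65 ksi): end bolts L_c = 1.9375 − 0.9375/2 = 1.46875, R_n = min(1.2×1.46875×0.5×65, 2.4×0.875×0.5×65) = 57.281 kips/bolt; interior L_c = 2.625 − 0.9375 = 1.6875, R_n = 65.813 kips/bolt. φR_n = 0.75 × (2×57.281 + 6×65.813) = 382.1 kips.
Tension yield (gross): A_g = 10.0625×0.5 = 5.0313 in². φR_n = 0.90 × 50 × 5.0313 = 226.4 kips.
Governing: min(194.8, 382.1, 226.4) = 194.8 kips → bolt shear.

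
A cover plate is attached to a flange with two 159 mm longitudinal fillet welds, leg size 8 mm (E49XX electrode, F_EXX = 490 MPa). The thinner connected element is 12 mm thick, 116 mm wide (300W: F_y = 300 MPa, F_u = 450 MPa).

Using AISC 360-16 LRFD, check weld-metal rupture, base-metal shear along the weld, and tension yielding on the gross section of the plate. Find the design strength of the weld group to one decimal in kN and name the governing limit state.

Weld metal: throat = 0.707×8 = 5.656 mm, L = 2×159 = 318 mm. φR_n = 0.75 × 0.6 × 490 × 5.656 × 318 = 396.6 kN.
Base metal shear (12 mm plate): yield φR_n = 1.0×0.6×300×12×318 = 686.9 kN; rupture φR_n = 0.75×0.6×450×12×318 = 772.7 kN; take 686.9 kN (yield).
Tension yield (gross): A_g = 116×12 = 1392 mm². φR_n = 0.90 × 300 × 1392 = 375.8 kN.
Governing: min(396.6, 686.9, 375.8) = 375.8 kN → gross-section yield.

375.8 kN (gross-section yield governs)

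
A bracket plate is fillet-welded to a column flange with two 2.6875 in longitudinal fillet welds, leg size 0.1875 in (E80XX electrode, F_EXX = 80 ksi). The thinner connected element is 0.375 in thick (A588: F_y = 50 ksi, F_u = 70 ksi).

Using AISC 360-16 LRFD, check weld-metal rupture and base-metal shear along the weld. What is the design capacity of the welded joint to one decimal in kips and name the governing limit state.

Weld metal: throat = 0.707×0.1875 = 0.13256 in, L = 2×2.6875 = 5.375 in. φR_n = 0.75 × 0.6 × 80 × 0.13256 × 5.375 = 25.7 kips.
Base metal shear (0.375 in plate): yield φR_n = 1.0×0.6×50×0.375×5.375 = 60.5 kips; rupture φR_n = 0.75×0.6×70×0.375×5.375 = 63.5 kips; take 60.5 kips (yield).
Governing: min(25.7, 60.5) = 25.7 kips → weld metal.

25.7 kips (weld metal governs)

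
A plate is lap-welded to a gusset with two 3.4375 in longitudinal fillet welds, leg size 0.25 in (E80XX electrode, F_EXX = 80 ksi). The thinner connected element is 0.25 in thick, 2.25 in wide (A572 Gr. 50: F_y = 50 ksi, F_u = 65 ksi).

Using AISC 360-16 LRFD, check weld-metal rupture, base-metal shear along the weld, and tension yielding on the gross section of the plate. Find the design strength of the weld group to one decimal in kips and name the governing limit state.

25.3 kips (gross-section yield governs)

Weld metal: throat = 0.707×0.25 = 0.17675 in, L = 2×3.4375 = 6.875 in. φR_n = 0.75 × 0.6 × 80 × 0.17675 × 6.875 = 43.7 kips.
Base metal shear (0.25 in plate): yield φR_n = 1.0×0.6×50×0.25×6.875 = 51.6 kips; rupture φR_n = 0.75×0.6×65×0.25×6.875 = 50.3 kips; take 50.3 kips (rupture).
Tension yield (gross): A_g = 2.25×0.25 = 0.5625 in². φR_n = 0.90 × 50 × 0.5625 = 25.3 kips.
Governing: min(43.7, 50.3, 25.3) = 25.3 kips → gross-section yield.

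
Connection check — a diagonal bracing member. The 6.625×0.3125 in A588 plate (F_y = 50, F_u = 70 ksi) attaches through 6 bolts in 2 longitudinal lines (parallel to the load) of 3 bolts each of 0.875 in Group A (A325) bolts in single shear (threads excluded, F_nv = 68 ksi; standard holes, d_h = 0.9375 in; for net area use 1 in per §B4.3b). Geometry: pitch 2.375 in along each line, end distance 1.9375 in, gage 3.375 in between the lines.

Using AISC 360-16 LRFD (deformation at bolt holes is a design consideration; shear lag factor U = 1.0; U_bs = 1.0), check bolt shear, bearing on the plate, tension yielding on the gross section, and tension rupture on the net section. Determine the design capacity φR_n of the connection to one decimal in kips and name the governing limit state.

75.9 kips (net-section rupture governs)

Bolt shear: A_b = π(0.875)²/4 = 0.60132 in². φR_n = 0.75 × 68 × 0.60132 × 6 × 1 = 184.0 kips.
Bearing (0.3125 in plate, F_u = 70 ksi): end bolts L_c = 1.9375 − 0.9375/2 = 1.46875, R_n = min(1.2×1.46875×0.3125×70, 2.4×0.875×0.3125×70) = 38.555 kips/bolt; interior L_c = 2.375 − 0.9375 = 1.4375, R_n = 37.734 kips/bolt. φR_n = 0.75 × (2×38.555 + 4×37.734) = 171.0 kips.
Tension yield (gross): A_g = 6.625×0.3125 = 2.0703 in². φR_n = 0.90 × 50 × 2.0703 = 93.2 kips.
Tension rupture (net): A_n = (6.625 − 2×1)×0.3125 = 1.4453 in² (U = 1.0, A_e = A_n). φR_n = 0.75 × 70 × 1.4453 = 75.9 kips.
Governing: min(184.0, 171.0, 93.2, 75.9) = 75.9 kips → net-section rupture.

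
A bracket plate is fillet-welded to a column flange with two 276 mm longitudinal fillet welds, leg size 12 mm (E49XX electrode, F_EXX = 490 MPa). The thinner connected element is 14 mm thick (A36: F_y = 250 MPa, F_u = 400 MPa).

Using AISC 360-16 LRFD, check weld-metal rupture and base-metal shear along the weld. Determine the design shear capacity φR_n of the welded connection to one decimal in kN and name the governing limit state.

1032.6 kN (weld metal governs)

Weld metal: throat = 0.707×12 = 8.484 mm, L = 2×276 = 552 mm. φR_n = 0.75 × 0.6 × 490 × 8.484 × 552 = 1032.6 kN.
Base metal shear (14 mm plate): yield φR_n = 1.0×0.6×250×14×552 = 1159.2 kN; rupture φR_n = 0.75×0.6×400×14×552 = 1391.0 kN; take 1159.2 kN (yield).
Governing: min(1032.6, 1159.2) = 1032.6 kN → weld metal.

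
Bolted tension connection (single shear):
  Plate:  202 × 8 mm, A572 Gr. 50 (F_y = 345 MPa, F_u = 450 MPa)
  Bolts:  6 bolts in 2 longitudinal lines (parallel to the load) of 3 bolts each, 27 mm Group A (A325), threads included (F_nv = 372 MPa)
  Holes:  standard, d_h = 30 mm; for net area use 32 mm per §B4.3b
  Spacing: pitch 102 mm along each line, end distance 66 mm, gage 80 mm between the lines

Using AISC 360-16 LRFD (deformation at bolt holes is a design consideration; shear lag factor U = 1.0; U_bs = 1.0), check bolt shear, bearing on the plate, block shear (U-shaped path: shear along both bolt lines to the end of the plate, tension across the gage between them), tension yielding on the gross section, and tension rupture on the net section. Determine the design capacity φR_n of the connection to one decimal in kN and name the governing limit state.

372.6 kN (net-section rupture governs)

Bolt shear: A_b = π(27)²/4 = 572.56 mm². φR_n = 0.75 × 372 × 572.56 × 6 × 1 = 958.5 kN.
Bearing (8 mm plate, F_u = 450 MPa): end bolts L_c = 66 − 30/2 = 51, R_n = min(1.2×51×8×450, 2.4×27×8×450) = 220.32 kN/bolt; interior L_c = 102 − 30 = 72, R_n = 233.28 kN/bolt. φR_n = 0.75 × (2×220.32 + 4×233.28) = 1030.3 kN.
Block shear: shear path 2×[66+2×102] = 2×270 mm, A_gv = 4320, A_nv = 2×(270 − 2.5×32)×8 = 3040 mm²; tension across gage: (80 − 1×32)×8 = 384 mm². R_n = min(0.6×450×3040, 0.6×345×4320) + 1.0×450×384 = min(820.8, 894.24) + 172.8 = 993.6 kN. φR_n = 0.75 × 993.6 = 745.2 kN.
Tension yield (gross): A_g = 202×8 = 1616 mm². φR_n = 0.90 × 345 × 1616 = 501.8 kN.
Tension rupture (net): A_n = (202 − 2×32)×8 = 1104 mm² (U = 1.0, A_e = A_n). φR_n = 0.75 × 450 × 1104 = 372.6 kN.
Governing: min(958.5, 1030.3, 745.2, 501.8, 372.6) = 372.6 kN → net-section rupture.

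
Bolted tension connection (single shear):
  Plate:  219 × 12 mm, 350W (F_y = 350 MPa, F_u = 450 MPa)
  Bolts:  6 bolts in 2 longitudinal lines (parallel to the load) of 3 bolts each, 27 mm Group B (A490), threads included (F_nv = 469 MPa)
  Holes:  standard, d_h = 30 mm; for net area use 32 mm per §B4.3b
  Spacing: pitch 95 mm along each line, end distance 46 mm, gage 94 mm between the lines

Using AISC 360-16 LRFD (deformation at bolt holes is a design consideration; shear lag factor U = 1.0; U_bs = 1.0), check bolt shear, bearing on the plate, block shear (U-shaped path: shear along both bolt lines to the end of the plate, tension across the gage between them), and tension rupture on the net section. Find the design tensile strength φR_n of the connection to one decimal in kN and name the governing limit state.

Bolt shear: A_b = π(27)²/4 = 572.56 mm². φR_n = 0.75 × 469 × 572.56 × 6 × 1 = 1208.4 kN.
Bearing (12 mm plate, F_u = 450 MPa): end bolts L_c = 46 − 30/2 = 31, R_n = min(1.2×31×12×450, 2.4×27×12×450) = 200.88 kN/bolt; interior L_c = 95 − 30 = 65, R_n = 349.92 kN/bolt. φR_n = 0.75 × (2×200.88 + 4×349.92) = 1351.1 kN.
Block shear: shear path 2×[46+2×95] = 2×236 mm, A_gv = 5664, A_nv = 2×(236 − 2.5×32)×12 = 3744 mm²; tension across gage: (94 − 1×32)×12 = 744 mm². R_n = min(0.6×450×3744, 0.6×350×5664) + 1.0×450×744 = min(1010.9, 1189.4) + 334.8 = 1345.7 kN. φR_n = 0.75 × 1345.7 = 1009.3 kN.
Tension rupture (net): A_n = (219 − 2×32)×12 = 1860 mm² (U = 1.0, A_e = A_n). φR_n = 0.75 × 450 × 1860 = 627.8 kN.
Governing: min(1208.4, 1351.1, 1009.3, 627.8) = 627.8 kN → net-section rupture.

627.8 kN (net-section rupture governs)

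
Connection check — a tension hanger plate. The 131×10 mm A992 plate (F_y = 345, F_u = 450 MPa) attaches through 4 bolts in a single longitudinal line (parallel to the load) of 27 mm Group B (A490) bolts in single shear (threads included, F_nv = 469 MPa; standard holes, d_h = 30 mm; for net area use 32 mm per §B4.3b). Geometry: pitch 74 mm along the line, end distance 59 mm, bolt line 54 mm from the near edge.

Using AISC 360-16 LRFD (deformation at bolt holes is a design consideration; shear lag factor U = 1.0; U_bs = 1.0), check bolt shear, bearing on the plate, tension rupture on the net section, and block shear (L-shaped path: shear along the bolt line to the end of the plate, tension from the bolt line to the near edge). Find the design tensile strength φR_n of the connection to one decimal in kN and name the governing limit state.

Bolt shear: A_b = π(27)²/4 = 572.56 mm². φR_n = 0.75 × 469 × 572.56 × 4 × 1 = 805.6 kN.
Bearing (10 mm plate, F_u = 450 MPa): end bolts L_c = 59 − 30/2 = 44, R_n = min(1.2×44×10×450, 2.4×27×10×450) = 237.6 kN/bolt; interior L_c = 74 − 30 = 44, R_n = 237.6 kN/bolt. φR_n = 0.75 × (1×237.6 + 3×237.6) = 712.8 kN.
Tension rupture (net): A_n = (131 − 1×32)×10 = 990 mm² (U = 1.0, A_e = A_n). φR_n = 0.75 × 450 × 990 = 334.1 kN.
Block shear: shear path 1×[59+3×74] = 1×281 mm, A_gv = 2810, A_nv = 1×(281 − 3.5×32)×10 = 1690 mm²; tension to near edge: (54 − 0.5×32)×10 = 380 mm². R_n = min(0.6×450×1690, 0.6×345×2810) + 1.0×450×380 = min(456.3, 581.67) + 171 = 627.3 kN. φR_n = 0.75 × 627.3 = 470.5 kN.
Governing: min(805.6, 712.8, 334.1, 470.5) = 334.1 kN → net-section rupture.

334.1 kN (net-section rupture governs)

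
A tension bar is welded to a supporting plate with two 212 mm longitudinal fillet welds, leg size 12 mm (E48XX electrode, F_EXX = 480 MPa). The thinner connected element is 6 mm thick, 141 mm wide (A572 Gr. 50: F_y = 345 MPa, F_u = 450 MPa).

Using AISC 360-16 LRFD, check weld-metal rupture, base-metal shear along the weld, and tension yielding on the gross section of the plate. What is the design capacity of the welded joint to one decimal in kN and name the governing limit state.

262.7 kN (gross-section yield governs)

Weld metal: throat = 0.707×12 = 8.484 mm, L = 2×212 = 424 mm. φR_n = 0.75 × 0.6 × 480 × 8.484 × 424 = 777.0 kN.
Base metal shear (6 mm plate): yield φR_n = 1.0×0.6×345×6×424 = 526.6 kN; rupture φR_n = 0.75×0.6×450×6×424 = 515.2 kN; take 515.2 kN (rupture).
Tension yield (gross): A_g = 141×6 = 846 mm². φR_n = 0.90 × 345 × 846 = 262.7 kN.
Governing: min(777.0, 515.2, 262.7) = 262.7 kN → gross-section yield.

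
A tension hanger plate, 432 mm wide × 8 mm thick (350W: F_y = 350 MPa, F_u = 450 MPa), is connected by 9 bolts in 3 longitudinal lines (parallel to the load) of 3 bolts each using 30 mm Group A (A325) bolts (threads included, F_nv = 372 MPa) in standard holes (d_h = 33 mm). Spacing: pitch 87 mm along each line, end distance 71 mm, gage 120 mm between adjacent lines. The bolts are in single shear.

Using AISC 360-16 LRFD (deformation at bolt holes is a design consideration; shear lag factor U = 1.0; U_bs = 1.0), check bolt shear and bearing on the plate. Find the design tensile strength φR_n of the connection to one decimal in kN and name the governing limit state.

1579.5 kN (bearing governs)

Bolt shear: A_b = π(30)²/4 = 706.86 mm². φR_n = 0.75 × 372 × 706.86 × 9 × 1 = 1774.9 kN.
Bearing (8 mm plate, F_u = 450 MPa): end bolts L_c = 71 − 33/2 = 54.5, R_n = min(1.2×54.5×8×450, 2.4×30×8×450) = 235.44 kN/bolt; interior L_c = 87 − 33 = 54, R_n = 233.28 kN/bolt. φR_n = 0.75 × (3×235.44 + 6×233.28) = 1579.5 kN.
Governing: min(1774.9, 1579.5) = 1579.5 kN → bearing.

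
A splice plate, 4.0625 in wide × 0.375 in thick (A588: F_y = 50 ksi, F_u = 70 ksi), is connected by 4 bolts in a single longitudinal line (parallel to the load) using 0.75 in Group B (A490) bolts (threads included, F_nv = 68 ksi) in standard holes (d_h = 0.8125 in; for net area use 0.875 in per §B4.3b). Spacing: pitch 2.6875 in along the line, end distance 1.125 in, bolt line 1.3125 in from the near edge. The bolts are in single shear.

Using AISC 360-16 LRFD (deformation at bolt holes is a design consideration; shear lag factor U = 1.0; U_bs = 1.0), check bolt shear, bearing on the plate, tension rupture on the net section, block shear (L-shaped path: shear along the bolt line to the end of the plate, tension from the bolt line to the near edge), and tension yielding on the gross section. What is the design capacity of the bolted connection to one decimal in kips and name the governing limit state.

62.8 kips (net-section rupture governs)

Bolt shear: A_b = π(0.75)²/4 = 0.44179 in². φR_n = 0.75 × 68 × 0.44179 × 4 × 1 = 90.1 kips.
Bearing (0.375 in plate, F_u = 70 ksi): end bolts L_c = 1.125 − 0.8125/2 = 0.71875, R_n = min(1.2×0.71875×0.375×70, 2.4×0.75×0.375×70) = 22.641 kips/bolt; interior L_c = 2.6875 − 0.8125 = 1.875, R_n = 47.25 kips/bolt. φR_n = 0.75 × (1×22.641 + 3×47.25) = 123.3 kips.
Tension rupture (net): A_n = (4.0625 − 1×0.875)×0.375 = 1.1953 in² (U = 1.0, A_e = A_n). φR_n = 0.75 × 70 × 1.1953 = 62.8 kips.
Block shear: shear path 1×[1.125+3×2.6875] = 1×9.1875 in, A_gv = 3.4453, A_nv = 1×(9.1875 − 3.5×0.875)×0.375 = 2.2969 in²; tension to near edge: (1.3125 − 0.5×0.875)×0.375 = 0.32813 in². R_n = min(0.6×70×2.2969, 0.6×50×3.4453) + 1.0×70×0.32813 = min(96.47, 103.36) + 22.969 = 119.44 kips. φR_n = 0.75 × 119.44 = 89.6 kips.
Tension yield (gross): A_g = 4.0625×0.375 = 1.5234 in². φR_n = 0.90 × 50 × 1.5234 = 68.6 kips.
Governing: min(90.1, 123.3, 62.8, 89.6, 68.6) = 62.8 kips → net-section rupture.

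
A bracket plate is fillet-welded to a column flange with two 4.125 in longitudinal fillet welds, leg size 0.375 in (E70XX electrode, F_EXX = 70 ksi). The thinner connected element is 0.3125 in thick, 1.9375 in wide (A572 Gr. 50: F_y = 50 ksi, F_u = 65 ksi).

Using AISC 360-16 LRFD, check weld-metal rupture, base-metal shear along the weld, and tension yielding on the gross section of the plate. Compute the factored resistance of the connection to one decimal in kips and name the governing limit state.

27.2 kips (gross-section yield governs)

Weld metal: throat = 0.707×0.375 = 0.26513 in, L = 2×4.125 = 8.25 in. φR_n = 0.75 × 0.6 × 70 × 0.26513 × 8.25 = 68.9 kips.
Base metal shear (0.3125 in plate): yield φR_n = 1.0×0.6×50×0.3125×8.25 = 77.3 kips; rupture φR_n = 0.75×0.6×65×0.3125×8.25 = 75.4 kips; take 75.4 kips (rupture).
Tension yield (gross): A_g = 1.9375×0.3125 = 0.60547 in². φR_n = 0.90 × 50 × 0.60547 = 27.2 kips.
Governing: min(68.9, 75.4, 27.2) = 27.2 kips → gross-section yield.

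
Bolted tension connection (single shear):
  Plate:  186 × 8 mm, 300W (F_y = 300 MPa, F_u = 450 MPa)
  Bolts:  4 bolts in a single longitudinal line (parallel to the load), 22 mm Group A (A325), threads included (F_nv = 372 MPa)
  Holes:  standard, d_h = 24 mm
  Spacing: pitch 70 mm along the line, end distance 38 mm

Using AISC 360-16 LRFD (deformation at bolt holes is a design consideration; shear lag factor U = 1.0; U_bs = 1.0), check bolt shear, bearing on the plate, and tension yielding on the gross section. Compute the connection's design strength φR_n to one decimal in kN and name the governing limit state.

401.8 kN (gross-section yield governs)

Bolt shear: A_b = π(22)²/4 = 380.13 mm². φR_n = 0.75 × 372 × 380.13 × 4 × 1 = 424.2 kN.
Bearing (8 mm plate, F_u = 450 MPa): end bolts L_c = 38 − 24/2 = 26, R_n = min(1.2×26×8×450, 2.4×22×8×450) = 112.32 kN/bolt; interior L_c = 70 − 24 = 46, R_n = 190.08 kN/bolt. φR_n = 0.75 × (1×112.32 + 3×190.08) = 511.9 kN.
Tension yield (gross): A_g = 186×8 = 1488 mm². φR_n = 0.90 × 300 × 1488 = 401.8 kN.
Governing: min(424.2, 511.9, 401.8) = 401.8 kN → gross-section yield.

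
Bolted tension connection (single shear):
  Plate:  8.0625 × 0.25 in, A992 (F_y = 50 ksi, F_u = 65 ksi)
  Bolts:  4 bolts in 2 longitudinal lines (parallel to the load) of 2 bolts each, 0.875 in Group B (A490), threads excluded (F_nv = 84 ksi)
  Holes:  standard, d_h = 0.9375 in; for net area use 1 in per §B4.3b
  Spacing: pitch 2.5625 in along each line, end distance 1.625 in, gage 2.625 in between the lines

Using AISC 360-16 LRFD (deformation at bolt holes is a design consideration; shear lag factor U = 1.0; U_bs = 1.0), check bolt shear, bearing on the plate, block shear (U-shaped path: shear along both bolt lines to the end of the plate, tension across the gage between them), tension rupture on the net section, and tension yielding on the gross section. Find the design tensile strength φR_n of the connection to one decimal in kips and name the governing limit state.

59.1 kips (block shear governs)

Bolt shear: A_b = π(0.875)²/4 = 0.60132 in². φR_n = 0.75 × 84 × 0.60132 × 4 × 1 = 151.5 kips.
Bearing (0.25 in plate, F_u = 65 ksi): end bolts L_c = 1.625 − 0.9375/2 = 1.15625, R_n = min(1.2×1.15625×0.25×65, 2.4×0.875×0.25×65) = 22.547 kips/bolt; interior L_c = 2.5625 − 0.9375 = 1.625, R_n = 31.688 kips/bolt. φR_n = 0.75 × (2×22.547 + 2×31.688) = 81.4 kips.
Block shear: shear path 2×[1.625+1×2.5625] = 2×4.1875 in, A_gv = 2.0938, A_nv = 2×(4.1875 − 1.5×1)×0.25 = 1.3438 in²; tension across gage: (2.625 − 1×1)×0.25 = 0.40625 in². R_n = min(0.6×65×1.3438, 0.6×50×2.0938) + 1.0×65×0.40625 = min(52.408, 62.814) + 26.406 = 78.814 kips. φR_n = 0.75 × 78.814 = 59.1 kips.
Tension rupture (net): A_n = (8.0625 − 2×1)×0.25 = 1.5156 in² (U = 1.0, A_e = A_n). φR_n = 0.75 × 65 × 1.5156 = 73.9 kips.
Tension yield (gross): A_g = 8.0625×0.25 = 2.0156 in². φR_n = 0.90 × 50 × 2.0156 = 90.7 kips.
Governing: min(151.5, 81.4, 59.1, 73.9, 90.7) = 59.1 kips → block shear.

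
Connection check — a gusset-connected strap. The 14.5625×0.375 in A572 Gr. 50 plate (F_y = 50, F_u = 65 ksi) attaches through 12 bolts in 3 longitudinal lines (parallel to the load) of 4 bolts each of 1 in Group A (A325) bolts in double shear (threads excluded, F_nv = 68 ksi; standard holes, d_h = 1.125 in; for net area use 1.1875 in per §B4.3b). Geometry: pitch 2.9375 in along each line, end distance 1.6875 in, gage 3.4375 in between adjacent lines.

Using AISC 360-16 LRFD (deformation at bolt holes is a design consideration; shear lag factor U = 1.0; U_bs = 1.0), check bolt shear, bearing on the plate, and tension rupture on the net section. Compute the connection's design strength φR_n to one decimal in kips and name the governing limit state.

201.1 kips (net-section rupture governs)

Bolt shear: A_b = π(1)²/4 = 0.7854 in². φR_n = 0.75 × 68 × 0.7854 × 12 × 2 = 961.3 kips.
Bearing (0.375 in plate, F_u = 65 ksi): end bolts L_c = 1.6875 − 1.125/2 = 1.125, R_n = min(1.2×1.125×0.375×65, 2.4×1×0.375×65) = 32.906 kips/bolt; interior L_c = 2.9375 − 1.125 = 1.8125, R_n = 53.016 kips/bolt. φR_n = 0.75 × (3×32.906 + 9×53.016) = 431.9 kips.
Tension rupture (net): A_n = (14.5625 − 3×1.1875)×0.375 = 4.125 in² (U = 1.0, A_e = A_n). φR_n = 0.75 × 65 × 4.125 = 201.1 kips.
Governing: min(961.3, 431.9, 201.1) = 201.1 kips → net-section rupture.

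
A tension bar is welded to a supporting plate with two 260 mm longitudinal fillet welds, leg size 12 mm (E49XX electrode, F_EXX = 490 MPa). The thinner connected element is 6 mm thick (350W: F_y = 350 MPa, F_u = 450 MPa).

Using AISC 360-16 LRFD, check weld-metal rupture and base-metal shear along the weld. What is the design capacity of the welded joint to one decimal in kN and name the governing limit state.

631.8 kN (base-metal shear governs)

Weld metal: throat = 0.707×12 = 8.484 mm, L = 2×260 = 520 mm. φR_n = 0.75 × 0.6 × 490 × 8.484 × 520 = 972.8 kN.
Base metal shear (6 mm plate): yield φR_n = 1.0×0.6×350×6×520 = 655.2 kN; rupture φR_n = 0.75×0.6×450×6×520 = 631.8 kN; take 631.8 kN (rupture).
Governing: min(972.8, 631.8) = 631.8 kN → base-metal shear.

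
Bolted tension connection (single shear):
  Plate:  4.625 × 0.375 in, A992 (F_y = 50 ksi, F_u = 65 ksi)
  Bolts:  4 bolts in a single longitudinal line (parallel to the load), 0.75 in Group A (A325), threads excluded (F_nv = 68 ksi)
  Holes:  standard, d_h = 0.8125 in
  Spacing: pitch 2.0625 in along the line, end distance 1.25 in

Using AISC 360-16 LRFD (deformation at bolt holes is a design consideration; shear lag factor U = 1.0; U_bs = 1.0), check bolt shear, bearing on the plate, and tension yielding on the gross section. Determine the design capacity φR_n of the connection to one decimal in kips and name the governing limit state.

Bolt shear: A_b = π(0.75)²/4 = 0.44179 in². φR_n = 0.75 × 68 × 0.44179 × 4 × 1 = 90.1 kips.
Bearing (0.375 in plate, F_u = 65 ksi): end bolts L_c = 1.25 − 0.8125/2 = 0.84375, R_n = min(1.2×0.84375×0.375×65, 2.4×0.75×0.375×65) = 24.68 kips/bolt; interior L_c = 2.0625 − 0.8125 = 1.25, R_n = 36.563 kips/bolt. φR_n = 0.75 × (1×24.68 + 3×36.563) = 100.8 kips.
Tension yield (gross): A_g = 4.625×0.375 = 1.7344 in². φR_n = 0.90 × 50 × 1.7344 = 78.0 kips.
Governing: min(90.1, 100.8, 78.0) = 78.0 kips → gross-section yield.

78.0 kips (gross-section yield governs)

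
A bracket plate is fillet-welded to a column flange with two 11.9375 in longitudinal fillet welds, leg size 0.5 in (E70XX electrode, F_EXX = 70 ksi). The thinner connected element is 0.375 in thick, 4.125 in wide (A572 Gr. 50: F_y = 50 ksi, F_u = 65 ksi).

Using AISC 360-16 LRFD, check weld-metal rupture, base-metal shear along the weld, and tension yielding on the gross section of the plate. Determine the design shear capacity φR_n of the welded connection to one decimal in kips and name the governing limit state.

69.6 kips (gross-section yield governs)

Weld metal: throat = 0.707×0.5 = 0.3535 in, L = 2×11.9375 = 23.875 in. φR_n = 0.75 × 0.6 × 70 × 0.3535 × 23.875 = 265.9 kips.
Base metal shear (0.375 in plate): yield φR_n = 1.0×0.6×50×0.375×23.875 = 268.6 kips; rupture φR_n = 0.75×0.6×65×0.375×23.875 = 261.9 kips; take 261.9 kips (rupture).
Tension yield (gross): A_g = 4.125×0.375 = 1.5469 in². φR_n = 0.90 × 50 × 1.5469 = 69.6 kips.
Governing: min(265.9, 261.9, 69.6) = 69.6 kips → gross-section yield.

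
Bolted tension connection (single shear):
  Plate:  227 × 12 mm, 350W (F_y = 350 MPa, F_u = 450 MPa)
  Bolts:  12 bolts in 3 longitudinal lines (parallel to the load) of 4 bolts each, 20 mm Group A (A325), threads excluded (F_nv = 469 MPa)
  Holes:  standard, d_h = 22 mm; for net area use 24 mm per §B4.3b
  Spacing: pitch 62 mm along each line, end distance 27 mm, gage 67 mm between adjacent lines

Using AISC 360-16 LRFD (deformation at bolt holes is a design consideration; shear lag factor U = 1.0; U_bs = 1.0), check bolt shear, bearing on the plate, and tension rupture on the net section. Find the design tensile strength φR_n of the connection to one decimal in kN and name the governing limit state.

627.8 kN (net-section rupture governs)

Bolt shear: A_b = π(20)²/4 = 314.16 mm². φR_n = 0.75 × 469 × 314.16 × 12 × 1 = 1326.1 kN.
Bearing (12 mm plate, F_u = 450 MPa): end bolts L_c = 27 − 22/2 = 16, R_n = min(1.2×16×12×450, 2.4×20×12×450) = 103.68 kN/bolt; interior L_c = 62 − 22 = 40, R_n = 259.2 kN/bolt. φR_n = 0.75 × (3×103.68 + 9×259.2) = 1982.9 kN.
Tension rupture (net): A_n = (227 − 3×24)×12 = 1860 mm² (U = 1.0, A_e = A_n). φR_n = 0.75 × 450 × 1860 = 627.8 kN.
Governing: min(1326.1, 1982.9, 627.8) = 627.8 kN → net-section rupture.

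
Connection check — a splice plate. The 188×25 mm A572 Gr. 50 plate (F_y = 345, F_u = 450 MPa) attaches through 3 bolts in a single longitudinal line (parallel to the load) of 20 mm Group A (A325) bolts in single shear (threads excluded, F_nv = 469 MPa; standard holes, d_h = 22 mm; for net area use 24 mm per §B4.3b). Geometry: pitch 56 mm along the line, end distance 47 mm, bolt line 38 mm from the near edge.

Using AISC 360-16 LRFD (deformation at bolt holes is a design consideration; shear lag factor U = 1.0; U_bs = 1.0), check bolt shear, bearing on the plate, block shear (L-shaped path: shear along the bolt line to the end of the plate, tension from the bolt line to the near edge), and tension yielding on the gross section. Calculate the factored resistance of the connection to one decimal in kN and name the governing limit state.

Bolt shear: A_b = π(20)²/4 = 314.16 mm². φR_n = 0.75 × 469 × 314.16 × 3 × 1 = 331.5 kN.
Bearing (25 mm plate, F_u = 450 MPa): end bolts L_c = 47 − 22/2 = 36, R_n = min(1.2×36×25×450, 2.4×20×25×450) = 486 kN/bolt; interior L_c = 56 − 22 = 34, R_n = 459 kN/bolt. φR_n = 0.75 × (1×486 + 2×459) = 1053.0 kN.
Block shear: shear path 1×[47+2×56] = 1×159 mm, A_gv = 3975, A_nv = 1×(159 − 2.5×24)×25 = 2475 mm²; tension to near edge: (38 − 0.5×24)×25 = 650 mm². R_n = min(0.6×450×2475, 0.6×345×3975) + 1.0×450×650 = min(668.25, 822.83) + 292.5 = 960.75 kN. φR_n = 0.75 × 960.75 = 720.6 kN.
Tension yield (gross): A_g = 188×25 = 4700 mm². φR_n = 0.90 × 345 × 4700 = 1459.4 kN.
Governing: min(331.5, 1053.0, 720.6, 1459.4) = 331.5 kN → bolt shear.

331.5 kN (bolt shear governs)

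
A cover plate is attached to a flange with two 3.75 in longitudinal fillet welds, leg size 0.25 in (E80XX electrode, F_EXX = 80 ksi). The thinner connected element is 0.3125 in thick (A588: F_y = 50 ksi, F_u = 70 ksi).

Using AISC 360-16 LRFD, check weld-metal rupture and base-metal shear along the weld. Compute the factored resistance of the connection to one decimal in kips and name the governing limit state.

Weld metal: throat = 0.707×0.25 = 0.17675 in, L = 2×3.75 = 7.5 in. φR_n = 0.75 × 0.6 × 80 × 0.17675 × 7.5 = 47.7 kips.
Base metal shear (0.3125 in plate): yield φR_n = 1.0×0.6×50×0.3125×7.5 = 70.3 kips; rupture φR_n = 0.75×0.6×70×0.3125×7.5 = 73.8 kips; take 70.3 kips (yield).
Governing: min(47.7, 70.3) = 47.7 kips → weld metal.

47.7 kips (weld metal governs)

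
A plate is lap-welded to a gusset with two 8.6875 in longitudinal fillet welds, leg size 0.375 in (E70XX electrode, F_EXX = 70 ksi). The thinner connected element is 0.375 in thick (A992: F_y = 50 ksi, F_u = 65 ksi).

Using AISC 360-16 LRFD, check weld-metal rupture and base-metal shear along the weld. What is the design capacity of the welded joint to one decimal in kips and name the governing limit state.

145.1 kips (weld metal governs)

Weld metal: throat = 0.707×0.375 = 0.26513 in, L = 2×8.6875 = 17.375 in. φR_n = 0.75 × 0.6 × 70 × 0.26513 × 17.375 = 145.1 kips.
Base metal shear (0.375 in plate): yield φR_n = 1.0×0.6×50×0.375×17.375 = 195.5 kips; rupture φR_n = 0.75×0.6×65×0.375×17.375 = 190.6 kips; take 190.6 kips (rupture).
Governing: min(145.1, 190.6) = 145.1 kips → weld metal.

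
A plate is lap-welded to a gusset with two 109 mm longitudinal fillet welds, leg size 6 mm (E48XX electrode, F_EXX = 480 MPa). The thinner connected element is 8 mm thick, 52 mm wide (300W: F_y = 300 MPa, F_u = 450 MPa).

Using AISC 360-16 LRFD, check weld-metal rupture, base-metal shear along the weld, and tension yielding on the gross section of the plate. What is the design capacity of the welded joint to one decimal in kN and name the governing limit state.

Weld metal: throat = 0.707×6 = 4.242 mm, L = 2×109 = 218 mm. φR_n = 0.75 × 0.6 × 480 × 4.242 × 218 = 199.7 kN.
Base metal shear (8 mm plate): yield φR_n = 1.0×0.6×300×8×218 = 313.9 kN; rupture φR_n = 0.75×0.6×450×8×218 = 353.2 kN; take 313.9 kN (yield).
Tension yield (gross): A_g = 52×8 = 416 mm². φR_n = 0.90 × 300 × 416 = 112.3 kN.
Governing: min(199.7, 313.9, 112.3) = 112.3 kN → gross-section yield.

112.3 kN (gross-section yield governs)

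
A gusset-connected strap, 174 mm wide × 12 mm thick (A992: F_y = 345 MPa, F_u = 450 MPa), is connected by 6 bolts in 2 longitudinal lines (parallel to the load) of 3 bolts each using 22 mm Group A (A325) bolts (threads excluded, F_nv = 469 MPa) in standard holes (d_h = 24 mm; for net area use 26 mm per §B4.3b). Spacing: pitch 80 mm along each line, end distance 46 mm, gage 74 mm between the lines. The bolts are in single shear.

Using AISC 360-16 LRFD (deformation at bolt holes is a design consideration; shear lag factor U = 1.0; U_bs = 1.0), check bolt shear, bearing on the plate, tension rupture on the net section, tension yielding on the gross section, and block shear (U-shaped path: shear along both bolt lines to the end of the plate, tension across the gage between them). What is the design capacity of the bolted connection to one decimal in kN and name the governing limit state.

Bolt shear: A_b = π(22)²/4 = 380.13 mm². φR_n = 0.75 × 469 × 380.13 × 6 × 1 = 802.3 kN.
Bearing (12 mm plate, F_u = 450 MPa): end bolts L_c = 46 − 24/2 = 34, R_n = min(1.2×34×12×450, 2.4×22×12×450) = 220.32 kN/bolt; interior L_c = 80 − 24 = 56, R_n = 285.12 kN/bolt. φR_n = 0.75 × (2×220.32 + 4×285.12) = 1185.8 kN.
Tension rupture (net): A_n = (174 − 2×26)×12 = 1464 mm² (U = 1.0, A_e = A_n). φR_n = 0.75 × 450 × 1464 = 494.1 kN.
Tension yield (gross): A_g = 174×12 = 2088 mm². φR_n = 0.90 × 345 × 2088 = 648.3 kN.
Block shear: shear path 2×[46+2×80] = 2×206 mm, A_gv = 4944, A_nv = 2×(206 − 2.5×26)×12 = 3384 mm²; tension across gage: (74 − 1×26)×12 = 576 mm². R_n = min(0.6×450×3384, 0.6×345×4944) + 1.0×450×576 = min(913.68, 1023.4) + 259.2 = 1172.9 kN. φR_n = 0.75 × 1172.9 = 879.7 kN.
Governing: min(802.3, 1185.8, 494.1, 648.3, 879.7) = 494.1 kN → net-section rupture.

494.1 kN (net-section rupture governs)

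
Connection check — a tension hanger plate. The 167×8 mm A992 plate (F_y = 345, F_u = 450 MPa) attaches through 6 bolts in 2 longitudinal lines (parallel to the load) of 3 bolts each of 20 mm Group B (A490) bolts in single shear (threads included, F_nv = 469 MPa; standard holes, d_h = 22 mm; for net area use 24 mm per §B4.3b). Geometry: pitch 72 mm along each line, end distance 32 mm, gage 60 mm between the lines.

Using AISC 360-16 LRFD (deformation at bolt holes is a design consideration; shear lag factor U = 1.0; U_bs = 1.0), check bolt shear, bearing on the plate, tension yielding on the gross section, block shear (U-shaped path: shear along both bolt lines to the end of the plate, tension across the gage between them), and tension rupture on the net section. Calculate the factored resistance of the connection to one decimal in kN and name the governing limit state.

321.3 kN (net-section rupture governs)

Bolt shear: A_b = π(20)²/4 = 314.16 mm². φR_n = 0.75 × 469 × 314.16 × 6 × 1 = 663.0 kN.
Bearing (8 mm plate, F_u = 450 MPa): end bolts L_c = 32 − 22/2 = 21, R_n = min(1.2×21×8×450, 2.4×20×8×450) = 90.72 kN/bolt; interior L_c = 72 − 22 = 50, R_n = 172.8 kN/bolt. φR_n = 0.75 × (2×90.72 + 4×172.8) = 654.5 kN.
Tension yield (gross): A_g = 167×8 = 1336 mm². φR_n = 0.90 × 345 × 1336 = 414.8 kN.
Block shear: shear path 2×[32+2×72] = 2×176 mm, A_gv = 2816, A_nv = 2×(176 − 2.5×24)×8 = 1856 mm²; tension across gage: (60 − 1×24)×8 = 288 mm². R_n = min(0.6×450×1856, 0.6×345×2816) + 1.0×450×288 = min(501.12, 582.91) + 129.6 = 630.72 kN. φR_n = 0.75 × 630.72 = 473.0 kN.
Tension rupture (net): A_n = (167 − 2×24)×8 = 952 mm² (U = 1.0, A_e = A_n). φR_n = 0.75 × 450 × 952 = 321.3 kN.
Governing: min(663.0, 654.5, 414.8, 473.0, 321.3) = 321.3 kN → net-section rupture.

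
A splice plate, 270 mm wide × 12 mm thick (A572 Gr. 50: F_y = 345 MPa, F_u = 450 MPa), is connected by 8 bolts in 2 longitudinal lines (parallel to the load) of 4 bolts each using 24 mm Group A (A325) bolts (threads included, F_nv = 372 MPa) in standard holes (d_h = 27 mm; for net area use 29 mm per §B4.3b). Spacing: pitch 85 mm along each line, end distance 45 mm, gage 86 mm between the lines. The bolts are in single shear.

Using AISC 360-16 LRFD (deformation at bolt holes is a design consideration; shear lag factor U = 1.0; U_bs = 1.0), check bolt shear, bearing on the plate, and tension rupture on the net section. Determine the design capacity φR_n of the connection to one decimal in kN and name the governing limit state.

Bolt shear: A_b = π(24)²/4 = 452.39 mm². φR_n = 0.75 × 372 × 452.39 × 8 × 1 = 1009.7 kN.
Bearing (12 mm plate, F_u = 450 MPa): end bolts L_c = 45 − 27/2 = 31.5, R_n = min(1.2×31.5×12×450, 2.4×24×12×450) = 204.12 kN/bolt; interior L_c = 85 − 27 = 58, R_n = 311.04 kN/bolt. φR_n = 0.75 × (2×204.12 + 6×311.04) = 1705.9 kN.
Tension rupture (net): A_n = (270 − 2×29)×12 = 2544 mm² (U = 1.0, A_e = A_n). φR_n = 0.75 × 450 × 2544 = 858.6 kN.
Governing: min(1009.7, 1705.9, 858.6) = 858.6 kN → net-section rupture.

858.6 kN (net-section rupture governs)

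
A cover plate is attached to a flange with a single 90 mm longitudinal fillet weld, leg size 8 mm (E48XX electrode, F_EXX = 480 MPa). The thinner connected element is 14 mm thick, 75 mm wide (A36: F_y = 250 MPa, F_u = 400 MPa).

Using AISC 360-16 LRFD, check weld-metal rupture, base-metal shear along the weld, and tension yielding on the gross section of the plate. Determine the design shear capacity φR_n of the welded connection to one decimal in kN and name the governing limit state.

110.0 kN (weld metal governs)

Weld metal: throat = 0.707×8 = 5.656 mm, L = 90 mm. φR_n = 0.75 × 0.6 × 480 × 5.656 × 90 = 110.0 kN.
Base metal shear (14 mm plate): yield φR_n = 1.0×0.6×250×14×90 = 189.0 kN; rupture φR_n = 0.75×0.6×400×14×90 = 226.8 kN; take 189.0 kN (yield).
Tension yield (gross): A_g = 75×14 = 1050 mm². φR_n = 0.90 × 250 × 1050 = 236.3 kN.
Governing: min(110.0, 189.0, 236.3) = 110.0 kN → weld metal.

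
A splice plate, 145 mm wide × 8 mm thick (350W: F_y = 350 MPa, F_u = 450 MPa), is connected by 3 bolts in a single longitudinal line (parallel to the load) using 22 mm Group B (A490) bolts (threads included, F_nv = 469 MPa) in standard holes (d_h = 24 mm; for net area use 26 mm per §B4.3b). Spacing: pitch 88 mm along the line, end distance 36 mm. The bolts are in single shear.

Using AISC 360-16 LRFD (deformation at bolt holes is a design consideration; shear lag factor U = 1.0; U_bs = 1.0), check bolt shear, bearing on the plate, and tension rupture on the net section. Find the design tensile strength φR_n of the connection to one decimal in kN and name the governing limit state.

321.3 kN (net-section rupture governs)

Bolt shear: A_b = π(22)²/4 = 380.13 mm². φR_n = 0.75 × 469 × 380.13 × 3 × 1 = 401.1 kN.
Bearing (8 mm plate, F_u = 450 MPa): end bolts L_c = 36 − 24/2 = 24, R_n = min(1.2×24×8×450, 2.4×22×8×450) = 103.68 kN/bolt; interior L_c = 88 − 24 = 64, R_n = 190.08 kN/bolt. φR_n = 0.75 × (1×103.68 + 2×190.08) = 362.9 kN.
Tension rupture (net): A_n = (145 − 1×26)×8 = 952 mm² (U = 1.0, A_e = A_n). φR_n = 0.75 × 450 × 952 = 321.3 kN.
Governing: min(401.1, 362.9, 321.3) = 321.3 kN → net-section rupture.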